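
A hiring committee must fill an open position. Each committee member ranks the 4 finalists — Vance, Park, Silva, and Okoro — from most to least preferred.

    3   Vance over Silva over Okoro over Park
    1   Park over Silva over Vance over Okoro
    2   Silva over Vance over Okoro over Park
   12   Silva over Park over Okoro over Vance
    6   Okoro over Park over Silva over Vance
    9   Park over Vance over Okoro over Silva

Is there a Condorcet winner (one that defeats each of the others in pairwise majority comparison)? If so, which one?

Silva

Head-to-head results (33 voters total):
Vance vs Park: Park wins 28–5.
Vance vs Silva: Silva wins 21–12.
Vance vs Okoro: Okoro wins 18–15.
Park vs Silva: Silva wins 17–16.
Park vs Okoro: Park wins 22–11.
Silva vs Okoro: Silva wins 18–15.
Silva beats each rival — Vance (21–12), Park (17–16), Okoro (18–15) — so Silva is the Condorcet winner.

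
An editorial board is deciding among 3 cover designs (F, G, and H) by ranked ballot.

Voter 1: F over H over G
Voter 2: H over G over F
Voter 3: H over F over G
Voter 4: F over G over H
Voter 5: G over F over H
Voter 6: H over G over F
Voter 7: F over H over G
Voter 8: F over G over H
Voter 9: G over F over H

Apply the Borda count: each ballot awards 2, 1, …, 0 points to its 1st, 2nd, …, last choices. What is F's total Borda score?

Borda scores:
  F: 2 + 0 + 1 + 2 + 1 + 0 + 2 + 2 + 1 = 11
  G: 0 + 1 + 0 + 1 + 2 + 1 + 0 + 1 + 2 = 8
  H: 1 + 2 + 2 + 0 + 0 + 2 + 1 + 0 + 0 = 8

11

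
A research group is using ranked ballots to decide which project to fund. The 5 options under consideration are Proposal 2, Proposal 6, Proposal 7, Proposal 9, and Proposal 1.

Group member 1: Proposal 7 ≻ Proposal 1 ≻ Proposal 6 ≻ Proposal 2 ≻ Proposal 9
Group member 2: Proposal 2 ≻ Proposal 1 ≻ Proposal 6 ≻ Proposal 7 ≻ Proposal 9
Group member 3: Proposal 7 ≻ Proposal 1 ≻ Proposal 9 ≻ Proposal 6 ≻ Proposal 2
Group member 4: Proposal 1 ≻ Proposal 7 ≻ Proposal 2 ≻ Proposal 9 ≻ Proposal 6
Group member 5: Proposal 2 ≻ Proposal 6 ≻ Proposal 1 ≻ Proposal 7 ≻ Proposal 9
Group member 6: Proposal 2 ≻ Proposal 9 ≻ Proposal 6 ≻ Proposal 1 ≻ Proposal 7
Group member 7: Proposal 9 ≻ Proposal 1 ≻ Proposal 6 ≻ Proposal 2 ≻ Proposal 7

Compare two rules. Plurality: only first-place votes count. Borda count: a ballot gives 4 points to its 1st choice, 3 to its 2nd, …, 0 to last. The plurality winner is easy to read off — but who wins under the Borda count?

Proposal 1

Plurality first-place counts: Proposal 2 3, Proposal 6 0, Proposal 7 2, Proposal 9 1, Proposal 1 1 → Proposal 2.
Borda totals: Proposal 2 16, Proposal 6 12, Proposal 7 13, Proposal 9 10, Proposal 1 19 → Proposal 1.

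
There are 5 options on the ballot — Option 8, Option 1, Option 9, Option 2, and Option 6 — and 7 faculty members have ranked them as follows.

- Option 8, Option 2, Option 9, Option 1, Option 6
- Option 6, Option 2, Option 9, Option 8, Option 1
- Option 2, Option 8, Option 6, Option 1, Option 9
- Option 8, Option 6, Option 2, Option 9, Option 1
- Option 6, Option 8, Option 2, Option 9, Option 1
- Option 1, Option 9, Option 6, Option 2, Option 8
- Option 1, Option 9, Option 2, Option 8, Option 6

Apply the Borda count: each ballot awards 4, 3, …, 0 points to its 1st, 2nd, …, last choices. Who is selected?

Borda scores:
  Option 8: 4 + 1 + 3 + 4 + 3 + 0 + 1 = 16
  Option 1: 1 + 0 + 1 + 0 + 0 + 4 + 4 = 10
  Option 9: 2 + 2 + 0 + 1 + 1 + 3 + 3 = 12
  Option 2: 3 + 3 + 4 + 2 + 2 + 1 + 2 = 17
  Option 6: 0 + 4 + 2 + 3 + 4 + 2 + 0 = 15
Option 2 has the highest total.

Option 2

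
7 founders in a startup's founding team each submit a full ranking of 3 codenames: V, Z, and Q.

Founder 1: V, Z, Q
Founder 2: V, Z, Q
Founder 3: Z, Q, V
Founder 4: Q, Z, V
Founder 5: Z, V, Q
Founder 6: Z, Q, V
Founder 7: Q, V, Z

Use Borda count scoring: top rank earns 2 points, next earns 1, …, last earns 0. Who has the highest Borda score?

Z

Borda scores:
  V: 2 + 2 + 0 + 0 + 1 + 0 + 1 = 6
  Z: 1 + 1 + 2 + 1 + 2 + 2 + 0 = 9
  Q: 0 + 0 + 1 + 2 + 0 + 1 + 2 = 6
Z has the highest total.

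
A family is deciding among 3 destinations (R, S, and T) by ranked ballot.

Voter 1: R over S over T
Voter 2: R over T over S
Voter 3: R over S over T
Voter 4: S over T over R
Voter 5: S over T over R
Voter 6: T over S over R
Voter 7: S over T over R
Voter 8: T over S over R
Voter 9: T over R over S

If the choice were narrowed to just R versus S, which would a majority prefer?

S

Ballots ranking R above S: 4.
Ballots ranking S above R: 5.
S wins the head-to-head, 5–4.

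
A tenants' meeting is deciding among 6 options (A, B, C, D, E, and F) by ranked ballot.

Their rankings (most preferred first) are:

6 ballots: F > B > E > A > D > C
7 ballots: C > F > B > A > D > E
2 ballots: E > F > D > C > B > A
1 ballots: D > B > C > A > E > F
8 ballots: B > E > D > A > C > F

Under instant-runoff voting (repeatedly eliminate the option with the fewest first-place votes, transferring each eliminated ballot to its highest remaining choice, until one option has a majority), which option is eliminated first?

A

Round 1: B 8, C 7, F 6, E 2, D 1, A 0. A has the fewest and is eliminated.
Round 2: B 8, C 7, F 6, E 2, D 1. D has the fewest and is eliminated.
Round 3: B 9, C 7, F 6, E 2. E has the fewest and is eliminated.
Round 4: B 9, F 8, C 7. C has the fewest and is eliminated.
Round 5: F 15, B 9. F has a majority.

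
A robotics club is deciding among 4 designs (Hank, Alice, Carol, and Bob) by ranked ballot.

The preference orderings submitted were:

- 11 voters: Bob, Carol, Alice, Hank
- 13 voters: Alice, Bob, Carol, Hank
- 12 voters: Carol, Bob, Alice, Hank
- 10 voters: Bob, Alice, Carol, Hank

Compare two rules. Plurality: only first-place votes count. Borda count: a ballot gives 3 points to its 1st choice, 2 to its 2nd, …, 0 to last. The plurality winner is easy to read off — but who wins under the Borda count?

Bob

Plurality first-place counts: Hank 0, Alice 13, Carol 12, Bob 21 → Bob.
Borda totals: Hank 0, Alice 82, Carol 81, Bob 113 → Bob.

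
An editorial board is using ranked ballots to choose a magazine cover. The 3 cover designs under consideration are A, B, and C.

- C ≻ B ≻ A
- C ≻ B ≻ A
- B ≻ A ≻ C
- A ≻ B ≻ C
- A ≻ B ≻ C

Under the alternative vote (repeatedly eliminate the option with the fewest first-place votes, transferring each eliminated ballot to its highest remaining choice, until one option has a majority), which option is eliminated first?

B

Round 1: A 2, C 2, B 1. B has the fewest and is eliminated.
Round 2: A 3, C 2. A has a majority.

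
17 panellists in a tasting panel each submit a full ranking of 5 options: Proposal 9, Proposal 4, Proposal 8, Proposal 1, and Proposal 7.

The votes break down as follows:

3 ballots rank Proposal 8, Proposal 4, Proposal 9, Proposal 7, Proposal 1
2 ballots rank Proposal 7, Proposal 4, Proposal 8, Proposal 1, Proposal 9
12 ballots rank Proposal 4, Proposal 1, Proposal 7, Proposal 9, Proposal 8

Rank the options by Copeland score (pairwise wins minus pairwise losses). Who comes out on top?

Proposal 4

Pairwise results:
  Proposal 9 vs Proposal 4: Proposal 4 wins 17–0.
  Proposal 9 vs Proposal 8: Proposal 9 wins 12–5.
  Proposal 9 vs Proposal 1: Proposal 1 wins 14–3.
  Proposal 9 vs Proposal 7: Proposal 7 wins 14–3.
  Proposal 4 vs Proposal 8: Proposal 4 wins 14–3.
  Proposal 4 vs Proposal 1: Proposal 4 wins 17–0.
  Proposal 4 vs Proposal 7: Proposal 4 wins 15–2.
  Proposal 8 vs Proposal 1: Proposal 1 wins 12–5.
  Proposal 8 vs Proposal 7: Proposal 7 wins 14–3.
  Proposal 1 vs Proposal 7: Proposal 1 wins 12–5.
Copeland scores (wins − losses):
  Proposal 9: 1 − 3 = -2
  Proposal 4: 4 − 0 = 4
  Proposal 8: 0 − 4 = -4
  Proposal 1: 3 − 1 = 2
  Proposal 7: 2 − 2 = 0
Proposal 4 has the best Copeland score.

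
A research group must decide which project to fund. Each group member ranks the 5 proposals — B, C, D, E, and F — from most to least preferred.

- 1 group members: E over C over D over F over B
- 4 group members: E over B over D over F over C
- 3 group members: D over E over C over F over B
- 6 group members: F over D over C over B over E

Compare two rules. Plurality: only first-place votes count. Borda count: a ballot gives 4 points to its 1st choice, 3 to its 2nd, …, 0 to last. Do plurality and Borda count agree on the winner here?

No

Plurality first-place counts: B 0, C 0, D 3, E 5, F 6 → F.
Borda totals: B 18, C 21, D 40, E 29, F 32 → D.
The two rules disagree: plurality picks F, Borda picks D.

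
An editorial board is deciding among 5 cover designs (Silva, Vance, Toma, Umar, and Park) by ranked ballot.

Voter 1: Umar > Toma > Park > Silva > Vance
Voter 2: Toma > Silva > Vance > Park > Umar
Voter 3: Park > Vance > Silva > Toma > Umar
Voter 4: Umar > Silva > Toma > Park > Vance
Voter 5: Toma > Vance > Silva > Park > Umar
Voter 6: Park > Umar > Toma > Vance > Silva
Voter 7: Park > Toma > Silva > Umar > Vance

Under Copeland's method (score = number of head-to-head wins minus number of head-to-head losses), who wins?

Pairwise results:
  Silva vs Vance: Silva wins 4–3.
  Silva vs Toma: Toma wins 5–2.
  Silva vs Umar: Silva wins 4–3.
  Silva vs Park: Park wins 4–3.
  Vance vs Toma: Toma wins 6–1.
  Vance vs Umar: Umar wins 4–3.
  Vance vs Park: Park wins 5–2.
  Toma vs Umar: Toma wins 4–3.
  Toma vs Park: Toma wins 4–3.
  Umar vs Park: Park wins 5–2.
Copeland scores (wins − losses):
  Silva: 2 − 2 = 0
  Vance: 0 − 4 = -4
  Toma: 4 − 0 = 4
  Umar: 1 − 3 = -2
  Park: 3 − 1 = 2
Toma has the best Copeland score.

Toma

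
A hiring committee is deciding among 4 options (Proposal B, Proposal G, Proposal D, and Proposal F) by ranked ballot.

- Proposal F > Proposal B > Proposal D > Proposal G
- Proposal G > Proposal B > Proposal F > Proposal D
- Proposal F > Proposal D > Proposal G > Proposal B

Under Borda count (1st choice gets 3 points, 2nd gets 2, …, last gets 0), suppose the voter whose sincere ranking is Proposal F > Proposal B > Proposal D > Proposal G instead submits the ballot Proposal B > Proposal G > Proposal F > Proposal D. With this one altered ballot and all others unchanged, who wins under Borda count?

Borda totals with the altered ballot: Proposal B 5, Proposal G 6, Proposal D 2, Proposal F 5.
The switch changes the winner from Proposal F to Proposal G.

Proposal G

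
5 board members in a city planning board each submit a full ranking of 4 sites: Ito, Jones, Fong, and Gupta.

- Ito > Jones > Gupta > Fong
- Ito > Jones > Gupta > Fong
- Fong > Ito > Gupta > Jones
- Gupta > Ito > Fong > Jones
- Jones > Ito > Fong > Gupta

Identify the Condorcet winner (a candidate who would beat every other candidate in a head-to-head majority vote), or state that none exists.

Head-to-head results (5 voters total):
Ito vs Jones: Ito wins 4–1.
Ito vs Fong: Ito wins 4–1.
Ito vs Gupta: Ito wins 4–1.
Jones vs Fong: Jones wins 3–2.
Jones vs Gupta: Jones wins 3–2.
Fong vs Gupta: Gupta wins 3–2.
Ito beats each rival — Jones (4–1), Fong (4–1), Gupta (4–1) — so Ito is the Condorcet winner.

Ito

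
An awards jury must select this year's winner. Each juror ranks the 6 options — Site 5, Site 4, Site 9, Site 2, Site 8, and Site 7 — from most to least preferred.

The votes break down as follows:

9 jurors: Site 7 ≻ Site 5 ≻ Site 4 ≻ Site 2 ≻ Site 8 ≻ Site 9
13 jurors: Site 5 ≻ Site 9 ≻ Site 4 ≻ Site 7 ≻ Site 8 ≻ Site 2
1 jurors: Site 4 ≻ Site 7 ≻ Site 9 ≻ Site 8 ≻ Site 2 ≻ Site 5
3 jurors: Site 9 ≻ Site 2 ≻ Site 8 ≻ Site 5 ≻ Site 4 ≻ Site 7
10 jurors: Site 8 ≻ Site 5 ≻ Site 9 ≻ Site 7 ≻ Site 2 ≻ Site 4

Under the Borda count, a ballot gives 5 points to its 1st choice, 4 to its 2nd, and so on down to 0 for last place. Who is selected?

Borda scores:
  Site 5: 9·4 + 13·5 + 0 + 3·2 + 10·4 = 147
  Site 4: 9·3 + 13·3 + 5 + 3·1 + 10·0 = 74
  Site 9: 9·0 + 13·4 + 3 + 3·5 + 10·3 = 100
  Site 2: 9·2 + 13·0 + 1 + 3·4 + 10·1 = 41
  Site 8: 9·1 + 13·1 + 2 + 3·3 + 10·5 = 83
  Site 7: 9·5 + 13·2 + 4 + 3·0 + 10·2 = 95
Site 5 has the highest total.

Site 5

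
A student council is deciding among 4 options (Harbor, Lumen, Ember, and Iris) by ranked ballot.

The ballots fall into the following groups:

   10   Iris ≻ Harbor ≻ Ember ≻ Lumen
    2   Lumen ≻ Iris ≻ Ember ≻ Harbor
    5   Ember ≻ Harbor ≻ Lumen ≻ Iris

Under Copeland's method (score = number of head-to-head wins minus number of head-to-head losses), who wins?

Iris

Pairwise results:
  Harbor vs Lumen: Harbor wins 15–2.
  Harbor vs Ember: Harbor wins 10–7.
  Harbor vs Iris: Iris wins 12–5.
  Lumen vs Ember: Ember wins 15–2.
  Lumen vs Iris: Iris wins 10–7.
  Ember vs Iris: Iris wins 12–5.
Copeland scores (wins − losses):
  Harbor: 2 − 1 = 1
  Lumen: 0 − 3 = -3
  Ember: 1 − 2 = -1
  Iris: 3 − 0 = 3
Iris has the best Copeland score.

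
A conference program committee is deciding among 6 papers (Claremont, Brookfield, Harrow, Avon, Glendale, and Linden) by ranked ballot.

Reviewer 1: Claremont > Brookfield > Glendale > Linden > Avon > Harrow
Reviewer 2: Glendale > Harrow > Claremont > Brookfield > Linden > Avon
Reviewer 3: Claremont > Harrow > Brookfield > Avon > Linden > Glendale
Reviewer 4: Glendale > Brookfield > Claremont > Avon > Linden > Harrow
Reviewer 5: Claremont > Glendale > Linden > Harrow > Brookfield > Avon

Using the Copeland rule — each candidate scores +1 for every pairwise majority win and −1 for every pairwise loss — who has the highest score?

Claremont

Pairwise results:
  Claremont vs Brookfield: Claremont wins 4–1.
  Claremont vs Harrow: Claremont wins 4–1.
  Claremont vs Avon: Claremont wins 5–0.
  Claremont vs Glendale: Claremont wins 3–2.
  Claremont vs Linden: Claremont wins 5–0.
  Brookfield vs Harrow: Harrow wins 3–2.
  Brookfield vs Avon: Brookfield wins 5–0.
  Brookfield vs Glendale: Glendale wins 3–2.
  Brookfield vs Linden: Brookfield wins 4–1.
  Harrow vs Avon: Harrow wins 3–2.
  Harrow vs Glendale: Glendale wins 4–1.
  Harrow vs Linden: Linden wins 3–2.
  Avon vs Glendale: Glendale wins 4–1.
  Avon vs Linden: Linden wins 3–2.
  Glendale vs Linden: Glendale wins 4–1.
Copeland scores (wins − losses):
  Claremont: 5 − 0 = 5
  Brookfield: 2 − 3 = -1
  Harrow: 2 − 3 = -1
  Avon: 0 − 5 = -5
  Glendale: 4 − 1 = 3
  Linden: 2 − 3 = -1
Claremont has the best Copeland score.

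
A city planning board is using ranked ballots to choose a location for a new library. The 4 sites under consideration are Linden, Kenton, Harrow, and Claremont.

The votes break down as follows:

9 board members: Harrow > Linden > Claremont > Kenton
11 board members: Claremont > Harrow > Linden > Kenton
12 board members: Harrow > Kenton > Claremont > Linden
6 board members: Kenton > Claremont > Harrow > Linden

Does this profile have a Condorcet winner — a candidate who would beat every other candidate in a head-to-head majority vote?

Yes

Head-to-head results (38 voters total):
Linden vs Kenton: Linden wins 20–18.
Linden vs Harrow: Harrow wins 38–0.
Linden vs Claremont: Claremont wins 29–9.
Kenton vs Harrow: Harrow wins 32–6.
Kenton vs Claremont: Claremont wins 20–18.
Harrow vs Claremont: Harrow wins 21–17.
Harrow beats each rival — Linden (38–0), Kenton (32–6), Claremont (21–17) — so Harrow is the Condorcet winner.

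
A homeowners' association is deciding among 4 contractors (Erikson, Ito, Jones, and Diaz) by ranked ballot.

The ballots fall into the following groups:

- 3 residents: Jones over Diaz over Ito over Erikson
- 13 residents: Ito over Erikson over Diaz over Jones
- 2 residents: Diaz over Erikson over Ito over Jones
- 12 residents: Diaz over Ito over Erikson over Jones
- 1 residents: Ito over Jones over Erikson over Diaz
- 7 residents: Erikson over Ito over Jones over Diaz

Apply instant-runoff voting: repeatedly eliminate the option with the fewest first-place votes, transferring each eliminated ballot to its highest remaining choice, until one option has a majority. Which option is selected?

Round 1: Ito 14, Diaz 14, Erikson 7, Jones 3. Jones has the fewest and is eliminated.
Round 2: Diaz 17, Ito 14, Erikson 7. Erikson has the fewest and is eliminated.
Round 3: Ito 21, Diaz 17. Ito has a majority.

Ito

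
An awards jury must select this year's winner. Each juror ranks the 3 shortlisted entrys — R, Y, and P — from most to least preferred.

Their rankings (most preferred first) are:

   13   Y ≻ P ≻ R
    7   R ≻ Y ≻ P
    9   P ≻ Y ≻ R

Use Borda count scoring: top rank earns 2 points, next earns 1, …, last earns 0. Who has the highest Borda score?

Borda scores:
  R: 13·0 + 7·2 + 9·0 = 14
  Y: 13·2 + 7·1 + 9·1 = 42
  P: 13·1 + 7·0 + 9·2 = 31
Y has the highest total.

Y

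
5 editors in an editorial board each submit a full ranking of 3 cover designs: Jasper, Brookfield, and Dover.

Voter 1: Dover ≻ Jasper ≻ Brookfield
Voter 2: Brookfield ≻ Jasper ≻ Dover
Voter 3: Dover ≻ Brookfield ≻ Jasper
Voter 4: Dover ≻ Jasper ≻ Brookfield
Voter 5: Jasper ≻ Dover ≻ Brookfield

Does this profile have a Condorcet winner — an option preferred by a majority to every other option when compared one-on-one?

Yes

Head-to-head results (5 voters total):
Jasper vs Brookfield: Jasper wins 3–2.
Jasper vs Dover: Dover wins 3–2.
Brookfield vs Dover: Dover wins 4–1.
Dover beats each rival — Jasper (3–2), Brookfield (4–1) — so Dover is the Condorcet winner.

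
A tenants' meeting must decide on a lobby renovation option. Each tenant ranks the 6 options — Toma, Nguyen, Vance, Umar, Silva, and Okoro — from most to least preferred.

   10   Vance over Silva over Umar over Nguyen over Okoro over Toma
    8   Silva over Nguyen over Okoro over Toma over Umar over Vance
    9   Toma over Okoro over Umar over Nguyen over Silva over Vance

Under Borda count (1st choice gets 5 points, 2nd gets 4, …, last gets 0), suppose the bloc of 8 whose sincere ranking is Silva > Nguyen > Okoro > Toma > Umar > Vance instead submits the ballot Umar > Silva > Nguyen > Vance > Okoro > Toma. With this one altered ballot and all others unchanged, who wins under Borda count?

Borda totals with the altered ballot: Toma 45, Nguyen 62, Vance 66, Umar 97, Silva 81, Okoro 54.
The switch changes the winner from Silva to Umar.

Umar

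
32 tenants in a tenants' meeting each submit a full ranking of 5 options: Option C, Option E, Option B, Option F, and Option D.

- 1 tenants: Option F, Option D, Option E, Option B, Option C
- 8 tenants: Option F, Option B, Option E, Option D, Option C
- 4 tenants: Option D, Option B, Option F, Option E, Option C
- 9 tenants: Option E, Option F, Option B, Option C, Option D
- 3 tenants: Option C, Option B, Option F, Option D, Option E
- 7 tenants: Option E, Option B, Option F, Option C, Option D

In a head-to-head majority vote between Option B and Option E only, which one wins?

Option E

Ballots ranking Option B above Option E: 8+4+3 = 15.
Ballots ranking Option E above Option B: 1+9+7 = 17.
Option E wins the head-to-head, 17–15.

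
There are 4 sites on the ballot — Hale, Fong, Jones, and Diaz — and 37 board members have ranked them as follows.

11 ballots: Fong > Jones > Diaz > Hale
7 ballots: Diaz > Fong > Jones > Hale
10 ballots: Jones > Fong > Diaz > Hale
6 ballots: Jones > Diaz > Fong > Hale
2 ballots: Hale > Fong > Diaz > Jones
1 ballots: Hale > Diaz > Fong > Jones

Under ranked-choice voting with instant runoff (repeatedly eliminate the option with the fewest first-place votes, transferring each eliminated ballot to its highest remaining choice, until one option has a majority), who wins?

Round 1: Jones 16, Fong 11, Diaz 7, Hale 3. Hale has the fewest and is eliminated.
Round 2: Jones 16, Fong 13, Diaz 8. Diaz has the fewest and is eliminated.
Round 3: Fong 21, Jones 16. Fong has a majority.

Fong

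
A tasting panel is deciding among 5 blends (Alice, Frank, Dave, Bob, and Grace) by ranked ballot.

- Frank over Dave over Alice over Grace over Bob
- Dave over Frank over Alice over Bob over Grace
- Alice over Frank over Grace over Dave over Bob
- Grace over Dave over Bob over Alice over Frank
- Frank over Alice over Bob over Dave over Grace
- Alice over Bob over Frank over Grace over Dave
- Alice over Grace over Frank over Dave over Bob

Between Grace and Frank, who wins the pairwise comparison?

Ballots ranking Grace above Frank: 2.
Ballots ranking Frank above Grace: 5.
Frank wins the head-to-head, 5–2.

Frank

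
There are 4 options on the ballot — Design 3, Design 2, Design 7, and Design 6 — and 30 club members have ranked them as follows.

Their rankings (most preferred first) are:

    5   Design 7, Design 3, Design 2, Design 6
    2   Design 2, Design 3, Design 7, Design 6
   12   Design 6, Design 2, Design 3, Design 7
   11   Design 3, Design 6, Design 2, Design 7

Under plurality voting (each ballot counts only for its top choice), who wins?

Design 6

First-place vote totals:
  Design 3: 11
  Design 2: 2
  Design 7: 5
  Design 6: 12
Design 6 has the most first-place votes.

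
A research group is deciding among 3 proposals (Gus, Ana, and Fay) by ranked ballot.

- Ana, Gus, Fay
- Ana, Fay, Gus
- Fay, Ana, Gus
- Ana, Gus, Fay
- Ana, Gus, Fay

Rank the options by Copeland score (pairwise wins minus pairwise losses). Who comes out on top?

Ana

Pairwise results:
  Gus vs Ana: Ana wins 5–0.
  Gus vs Fay: Gus wins 3–2.
  Ana vs Fay: Ana wins 4–1.
Copeland scores (wins − losses):
  Gus: 1 − 1 = 0
  Ana: 2 − 0 = 2
  Fay: 0 − 2 = -2
Ana has the best Copeland score.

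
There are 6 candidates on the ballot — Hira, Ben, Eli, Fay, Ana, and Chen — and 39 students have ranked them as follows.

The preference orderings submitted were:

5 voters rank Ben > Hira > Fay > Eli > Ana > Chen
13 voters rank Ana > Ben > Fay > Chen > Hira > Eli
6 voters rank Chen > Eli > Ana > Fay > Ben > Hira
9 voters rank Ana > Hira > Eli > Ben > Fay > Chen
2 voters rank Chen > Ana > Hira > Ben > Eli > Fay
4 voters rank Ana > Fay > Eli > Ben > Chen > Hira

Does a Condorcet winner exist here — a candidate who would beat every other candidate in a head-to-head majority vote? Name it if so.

Ana

Head-to-head results (39 voters total):
Hira vs Ben: Ben wins 28–11.
Hira vs Eli: Hira wins 29–10.
Hira vs Fay: Fay wins 23–16.
Hira vs Ana: Ana wins 34–5.
Hira vs Chen: Chen wins 25–14.
Ben vs Eli: Ben wins 20–19.
Ben vs Fay: Ben wins 29–10.
Ben vs Ana: Ana wins 34–5.
Ben vs Chen: Ben wins 31–8.
Eli vs Fay: Fay wins 22–17.
Eli vs Ana: Ana wins 28–11.
Eli vs Chen: Chen wins 21–18.
Fay vs Ana: Ana wins 34–5.
Fay vs Chen: Fay wins 31–8.
Ana vs Chen: Ana wins 31–8.
Ana beats each rival — Hira (34–5), Ben (34–5), Eli (28–11), Fay (34–5), Chen (31–8) — so Ana is the Condorcet winner.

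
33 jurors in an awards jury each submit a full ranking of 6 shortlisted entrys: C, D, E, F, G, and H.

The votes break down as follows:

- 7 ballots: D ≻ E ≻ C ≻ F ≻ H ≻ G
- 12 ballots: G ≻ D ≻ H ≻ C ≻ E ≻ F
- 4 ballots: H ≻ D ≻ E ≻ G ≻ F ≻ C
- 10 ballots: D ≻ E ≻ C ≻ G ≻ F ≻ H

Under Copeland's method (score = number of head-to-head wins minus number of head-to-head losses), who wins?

Pairwise results:
  C vs D: D wins 33–0.
  C vs E: E wins 21–12.
  C vs F: C wins 29–4.
  C vs G: C wins 17–16.
  C vs H: C wins 17–16.
  D vs E: D wins 33–0.
  D vs F: D wins 33–0.
  D vs G: D wins 21–12.
  D vs H: D wins 29–4.
  E vs F: E wins 33–0.
  E vs G: E wins 21–12.
  E vs H: E wins 17–16.
  F vs G: G wins 26–7.
  F vs H: F wins 17–16.
  G vs H: G wins 22–11.
Copeland scores (wins − losses):
  C: 3 − 2 = 1
  D: 5 − 0 = 5
  E: 4 − 1 = 3
  F: 1 − 4 = -3
  G: 2 − 3 = -1
  H: 0 − 5 = -5
D has the best Copeland score.

D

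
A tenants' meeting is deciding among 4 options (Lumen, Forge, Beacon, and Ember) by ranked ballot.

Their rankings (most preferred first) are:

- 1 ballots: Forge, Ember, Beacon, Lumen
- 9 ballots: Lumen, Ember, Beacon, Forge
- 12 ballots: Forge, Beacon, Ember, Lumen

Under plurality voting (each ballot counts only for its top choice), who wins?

First-place vote totals:
  Lumen: 9
  Forge: 13
  Beacon: 0
  Ember: 0
Forge has the most first-place votes.

Forge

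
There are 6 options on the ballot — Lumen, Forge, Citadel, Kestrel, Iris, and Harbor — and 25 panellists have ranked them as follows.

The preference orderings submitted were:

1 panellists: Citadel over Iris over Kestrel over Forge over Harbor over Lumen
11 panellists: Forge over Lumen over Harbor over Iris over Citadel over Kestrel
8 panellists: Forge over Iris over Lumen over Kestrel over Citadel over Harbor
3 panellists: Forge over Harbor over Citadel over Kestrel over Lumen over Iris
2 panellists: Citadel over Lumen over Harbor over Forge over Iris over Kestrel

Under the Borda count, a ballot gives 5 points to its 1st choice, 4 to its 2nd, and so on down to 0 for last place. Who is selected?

Borda scores:
  Lumen: 0 + 11·4 + 8·3 + 3·1 + 2·4 = 79
  Forge: 2 + 11·5 + 8·5 + 3·5 + 2·2 = 116
  Citadel: 5 + 11·1 + 8·1 + 3·3 + 2·5 = 43
  Kestrel: 3 + 11·0 + 8·2 + 3·2 + 2·0 = 25
  Iris: 4 + 11·2 + 8·4 + 3·0 + 2·1 = 60
  Harbor: 1 + 11·3 + 8·0 + 3·4 + 2·3 = 52
Forge has the highest total.

Forge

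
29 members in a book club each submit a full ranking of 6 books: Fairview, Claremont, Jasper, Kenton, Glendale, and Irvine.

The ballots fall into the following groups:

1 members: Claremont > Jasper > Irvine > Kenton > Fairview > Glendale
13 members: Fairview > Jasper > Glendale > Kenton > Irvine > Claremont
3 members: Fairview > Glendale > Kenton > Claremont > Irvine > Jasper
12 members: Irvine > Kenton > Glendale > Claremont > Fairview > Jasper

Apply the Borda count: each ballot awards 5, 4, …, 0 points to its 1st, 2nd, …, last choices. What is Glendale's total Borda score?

Borda scores:
  Fairview: 1 + 13·5 + 3·5 + 12·1 = 93
  Claremont: 5 + 13·0 + 3·2 + 12·2 = 35
  Jasper: 4 + 13·4 + 3·0 + 12·0 = 56
  Kenton: 2 + 13·2 + 3·3 + 12·4 = 85
  Glendale: 0 + 13·3 + 3·4 + 12·3 = 87
  Irvine: 3 + 13·1 + 3·1 + 12·5 = 79

87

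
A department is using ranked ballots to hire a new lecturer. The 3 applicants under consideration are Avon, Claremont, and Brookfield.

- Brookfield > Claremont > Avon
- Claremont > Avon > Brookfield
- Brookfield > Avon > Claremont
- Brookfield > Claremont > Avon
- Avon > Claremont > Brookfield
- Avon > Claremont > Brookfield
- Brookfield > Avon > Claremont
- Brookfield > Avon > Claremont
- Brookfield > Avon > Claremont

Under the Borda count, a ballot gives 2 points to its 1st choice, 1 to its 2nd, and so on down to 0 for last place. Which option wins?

Borda scores:
  Avon: 0 + 1 + 1 + 0 + 2 + 2 + 1 + 1 + 1 = 9
  Claremont: 1 + 2 + 0 + 1 + 1 + 1 + 0 + 0 + 0 = 6
  Brookfield: 2 + 0 + 2 + 2 + 0 + 0 + 2 + 2 + 2 = 12
Brookfield has the highest total.

Brookfield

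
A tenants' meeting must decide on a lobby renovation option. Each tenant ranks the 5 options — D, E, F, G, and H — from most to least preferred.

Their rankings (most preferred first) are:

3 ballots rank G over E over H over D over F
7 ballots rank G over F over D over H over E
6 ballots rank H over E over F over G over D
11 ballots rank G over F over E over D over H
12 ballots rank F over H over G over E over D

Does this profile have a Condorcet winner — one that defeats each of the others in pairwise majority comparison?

Yes

Head-to-head results (39 voters total):
D vs E: E wins 32–7.
D vs F: F wins 36–3.
D vs G: G wins 39–0.
D vs H: H wins 21–18.
E vs F: F wins 30–9.
E vs G: G wins 33–6.
E vs H: H wins 25–14.
F vs G: G wins 21–18.
F vs H: F wins 30–9.
G vs H: G wins 21–18.
G beats each rival — D (39–0), E (33–6), F (21–18), H (21–18) — so G is the Condorcet winner.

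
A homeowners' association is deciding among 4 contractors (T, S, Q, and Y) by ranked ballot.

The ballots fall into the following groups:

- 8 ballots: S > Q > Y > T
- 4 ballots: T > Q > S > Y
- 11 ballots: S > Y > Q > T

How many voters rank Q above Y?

12

Ballots ranking Q above Y: 8+4 = 12.
Ballots ranking Y above Q: 11.
So 12 of 23 voters prefer Q to Y.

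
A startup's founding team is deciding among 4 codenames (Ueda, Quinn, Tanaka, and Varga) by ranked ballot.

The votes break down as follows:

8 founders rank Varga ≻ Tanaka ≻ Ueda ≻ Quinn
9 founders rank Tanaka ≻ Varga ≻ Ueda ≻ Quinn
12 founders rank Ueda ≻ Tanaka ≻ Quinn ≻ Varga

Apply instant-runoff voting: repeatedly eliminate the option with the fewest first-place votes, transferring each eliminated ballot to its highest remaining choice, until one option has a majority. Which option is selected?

Round 1: Ueda 12, Tanaka 9, Varga 8, Quinn 0. Quinn has the fewest and is eliminated.
Round 2: Ueda 12, Tanaka 9, Varga 8. Varga has the fewest and is eliminated.
Round 3: Tanaka 17, Ueda 12. Tanaka has a majority.

Tanaka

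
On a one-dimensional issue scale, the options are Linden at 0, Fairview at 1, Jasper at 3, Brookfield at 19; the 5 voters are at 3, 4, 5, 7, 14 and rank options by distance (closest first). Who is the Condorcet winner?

Jasper

With single-peaked preferences on a line, the Condorcet winner is the candidate closest to the median voter.
The median voter (position 5) is closest to Jasper at 3.
Check: Jasper vs Fairview — voters closer to Jasper: 5 of 5.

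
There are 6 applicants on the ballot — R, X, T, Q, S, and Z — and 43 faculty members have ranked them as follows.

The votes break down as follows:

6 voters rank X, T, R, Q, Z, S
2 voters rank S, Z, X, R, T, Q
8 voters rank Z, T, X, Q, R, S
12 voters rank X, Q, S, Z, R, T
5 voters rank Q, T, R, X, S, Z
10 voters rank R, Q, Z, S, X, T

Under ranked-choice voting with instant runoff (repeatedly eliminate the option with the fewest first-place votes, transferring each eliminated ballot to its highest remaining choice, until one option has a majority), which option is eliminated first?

T

Round 1: X 18, R 10, Z 8, Q 5, S 2, T 0. T has the fewest and is eliminated.
Round 2: X 18, R 10, Z 8, Q 5, S 2. S has the fewest and is eliminated.
Round 3: X 18, R 10, Z 10, Q 5. Q has the fewest and is eliminated.
Round 4: X 18, R 15, Z 10. Z has the fewest and is eliminated.
Round 5: X 28, R 15. X has a majority.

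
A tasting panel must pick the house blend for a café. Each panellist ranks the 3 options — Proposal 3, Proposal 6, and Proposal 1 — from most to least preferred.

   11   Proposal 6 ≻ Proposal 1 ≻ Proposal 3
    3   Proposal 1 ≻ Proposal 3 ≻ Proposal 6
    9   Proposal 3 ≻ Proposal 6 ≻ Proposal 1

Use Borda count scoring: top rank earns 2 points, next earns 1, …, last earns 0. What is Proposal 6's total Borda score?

31

Borda scores:
  Proposal 3: 11·0 + 3·1 + 9·2 = 21
  Proposal 6: 11·2 + 3·0 + 9·1 = 31
  Proposal 1: 11·1 + 3·2 + 9·0 = 17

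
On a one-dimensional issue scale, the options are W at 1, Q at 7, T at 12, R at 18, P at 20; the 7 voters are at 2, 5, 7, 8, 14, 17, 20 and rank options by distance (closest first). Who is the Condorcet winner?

Q

With single-peaked preferences on a line, the Condorcet winner is the candidate closest to the median voter.
The median voter (position 8) is closest to Q at 7.
Check: Q vs T — voters closer to Q: 4 of 7.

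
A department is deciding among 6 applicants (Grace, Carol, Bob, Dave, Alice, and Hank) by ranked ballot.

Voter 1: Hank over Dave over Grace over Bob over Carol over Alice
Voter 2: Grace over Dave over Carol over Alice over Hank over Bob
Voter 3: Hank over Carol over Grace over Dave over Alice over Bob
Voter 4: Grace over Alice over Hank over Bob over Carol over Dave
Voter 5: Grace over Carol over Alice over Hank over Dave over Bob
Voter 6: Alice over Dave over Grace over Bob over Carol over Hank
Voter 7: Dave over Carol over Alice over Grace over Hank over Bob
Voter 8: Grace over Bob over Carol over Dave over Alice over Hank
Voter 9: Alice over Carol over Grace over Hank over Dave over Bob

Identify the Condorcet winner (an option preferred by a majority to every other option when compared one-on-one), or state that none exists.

Grace

Head-to-head results (9 voters total):
Grace vs Carol: Grace wins 6–3.
Grace vs Bob: Grace wins 9–0.
Grace vs Dave: Grace wins 6–3.
Grace vs Alice: Grace wins 6–3.
Grace vs Hank: Grace wins 7–2.
Carol vs Bob: Carol wins 5–4.
Carol vs Dave: Carol wins 5–4.
Carol vs Alice: Carol wins 6–3.
Carol vs Hank: Carol wins 6–3.
Bob vs Dave: Dave wins 7–2.
Bob vs Alice: Alice wins 7–2.
Bob vs Hank: Hank wins 7–2.
Dave vs Alice: Dave wins 5–4.
Dave vs Hank: Hank wins 5–4.
Alice vs Hank: Alice wins 7–2.
Grace beats each rival — Carol (6–3), Bob (9–0), Dave (6–3), Alice (6–3), Hank (7–2) — so Grace is the Condorcet winner.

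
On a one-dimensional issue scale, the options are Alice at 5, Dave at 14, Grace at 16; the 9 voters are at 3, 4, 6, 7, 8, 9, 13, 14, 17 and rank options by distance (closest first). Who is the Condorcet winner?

With single-peaked preferences on a line, the Condorcet winner is the candidate closest to the median voter.
The median voter (position 8) is closest to Alice at 5.
Check: Alice vs Grace — voters closer to Alice: 6 of 9.

Alice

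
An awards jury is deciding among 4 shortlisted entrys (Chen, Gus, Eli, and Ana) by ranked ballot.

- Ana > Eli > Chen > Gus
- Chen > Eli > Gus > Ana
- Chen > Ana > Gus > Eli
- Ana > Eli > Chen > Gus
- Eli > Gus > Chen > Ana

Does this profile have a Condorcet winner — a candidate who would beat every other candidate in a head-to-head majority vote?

No

Head-to-head results (5 voters total):
Chen vs Gus: Chen wins 4–1.
Chen vs Eli: Eli wins 3–2.
Chen vs Ana: Chen wins 3–2.
Gus vs Eli: Eli wins 4–1.
Gus vs Ana: Ana wins 3–2.
Eli vs Ana: Ana wins 3–2.
No candidate beats all others: Chen beats Ana beats Eli beats Chen, a majority cycle.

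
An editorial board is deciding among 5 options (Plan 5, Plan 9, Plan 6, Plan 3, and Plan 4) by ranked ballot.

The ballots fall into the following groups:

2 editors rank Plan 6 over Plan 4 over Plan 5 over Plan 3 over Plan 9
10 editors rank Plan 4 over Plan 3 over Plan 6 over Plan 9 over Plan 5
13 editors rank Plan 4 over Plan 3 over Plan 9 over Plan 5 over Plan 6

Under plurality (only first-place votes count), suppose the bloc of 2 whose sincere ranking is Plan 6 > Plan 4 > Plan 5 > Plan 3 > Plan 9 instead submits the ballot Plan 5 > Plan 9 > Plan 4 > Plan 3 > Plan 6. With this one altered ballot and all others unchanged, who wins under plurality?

Plan 4

First-place totals with the altered ballot: Plan 5 2, Plan 9 0, Plan 6 0, Plan 3 0, Plan 4 23.
The winner is unchanged: still Plan 4.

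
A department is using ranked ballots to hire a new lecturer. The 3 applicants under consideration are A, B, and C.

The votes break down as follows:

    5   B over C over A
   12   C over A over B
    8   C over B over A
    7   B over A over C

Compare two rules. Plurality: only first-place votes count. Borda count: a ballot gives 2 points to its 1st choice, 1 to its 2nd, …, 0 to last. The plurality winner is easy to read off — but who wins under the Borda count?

C

Plurality first-place counts: A 0, B 12, C 20 → C.
Borda totals: A 19, B 32, C 45 → C.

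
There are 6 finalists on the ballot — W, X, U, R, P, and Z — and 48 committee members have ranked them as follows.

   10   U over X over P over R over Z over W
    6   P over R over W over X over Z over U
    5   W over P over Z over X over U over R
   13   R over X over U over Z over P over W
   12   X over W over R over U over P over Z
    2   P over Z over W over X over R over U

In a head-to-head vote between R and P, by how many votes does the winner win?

Ballots ranking R above P: 13+12 = 25.
Ballots ranking P above R: 10+6+5+2 = 23.
R wins 25–23, a margin of 2.

2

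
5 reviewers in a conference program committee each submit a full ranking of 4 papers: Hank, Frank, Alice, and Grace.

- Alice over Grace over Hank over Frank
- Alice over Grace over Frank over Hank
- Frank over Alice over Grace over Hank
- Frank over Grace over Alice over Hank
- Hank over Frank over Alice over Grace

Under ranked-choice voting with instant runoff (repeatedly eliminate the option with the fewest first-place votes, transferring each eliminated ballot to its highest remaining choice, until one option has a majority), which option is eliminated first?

Grace

Round 1: Frank 2, Alice 2, Hank 1, Grace 0. Grace has the fewest and is eliminated.
Round 2: Frank 2, Alice 2, Hank 1. Hank has the fewest and is eliminated.
Round 3: Frank 3, Alice 2. Frank has a majority.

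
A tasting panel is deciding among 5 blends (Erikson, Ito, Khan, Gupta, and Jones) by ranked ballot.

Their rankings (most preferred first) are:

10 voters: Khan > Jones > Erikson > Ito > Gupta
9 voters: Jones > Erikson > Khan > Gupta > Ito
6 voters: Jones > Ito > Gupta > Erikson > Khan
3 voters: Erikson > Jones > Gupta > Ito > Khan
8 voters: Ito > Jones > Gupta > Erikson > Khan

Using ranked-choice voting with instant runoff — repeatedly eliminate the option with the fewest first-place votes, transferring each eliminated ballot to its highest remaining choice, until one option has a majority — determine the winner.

Round 1: Jones 15, Khan 10, Ito 8, Erikson 3, Gupta 0. Gupta has the fewest and is eliminated.
Round 2: Jones 15, Khan 10, Ito 8, Erikson 3. Erikson has the fewest and is eliminated.
Round 3: Jones 18, Khan 10, Ito 8. Ito has the fewest and is eliminated.
Round 4: Jones 26, Khan 10. Jones has a majority.

Jones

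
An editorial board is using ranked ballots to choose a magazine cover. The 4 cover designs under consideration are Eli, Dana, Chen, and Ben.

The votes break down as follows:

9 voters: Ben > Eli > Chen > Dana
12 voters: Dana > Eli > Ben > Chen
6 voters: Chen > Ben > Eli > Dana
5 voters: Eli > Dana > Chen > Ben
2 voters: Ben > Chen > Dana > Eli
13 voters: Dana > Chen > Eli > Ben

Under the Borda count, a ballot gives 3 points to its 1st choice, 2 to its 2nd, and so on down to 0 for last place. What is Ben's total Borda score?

Borda scores:
  Eli: 9·2 + 12·2 + 6·1 + 5·3 + 2·0 + 13·1 = 76
  Dana: 9·0 + 12·3 + 6·0 + 5·2 + 2·1 + 13·3 = 87
  Chen: 9·1 + 12·0 + 6·3 + 5·1 + 2·2 + 13·2 = 62
  Ben: 9·3 + 12·1 + 6·2 + 5·0 + 2·3 + 13·0 = 57

57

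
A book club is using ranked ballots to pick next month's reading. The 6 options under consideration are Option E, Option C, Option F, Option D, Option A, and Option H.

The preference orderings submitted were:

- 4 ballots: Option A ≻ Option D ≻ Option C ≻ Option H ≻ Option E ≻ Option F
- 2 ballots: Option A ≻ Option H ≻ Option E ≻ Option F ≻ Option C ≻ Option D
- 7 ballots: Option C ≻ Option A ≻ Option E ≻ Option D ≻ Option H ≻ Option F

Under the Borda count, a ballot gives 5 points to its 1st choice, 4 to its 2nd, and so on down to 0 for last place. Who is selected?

Borda scores:
  Option E: 4·1 + 2·3 + 7·3 = 31
  Option C: 4·3 + 2·1 + 7·5 = 49
  Option F: 4·0 + 2·2 + 7·0 = 4
  Option D: 4·4 + 2·0 + 7·2 = 30
  Option A: 4·5 + 2·5 + 7·4 = 58
  Option H: 4·2 + 2·4 + 7·1 = 23
Option A has the highest total.

Option A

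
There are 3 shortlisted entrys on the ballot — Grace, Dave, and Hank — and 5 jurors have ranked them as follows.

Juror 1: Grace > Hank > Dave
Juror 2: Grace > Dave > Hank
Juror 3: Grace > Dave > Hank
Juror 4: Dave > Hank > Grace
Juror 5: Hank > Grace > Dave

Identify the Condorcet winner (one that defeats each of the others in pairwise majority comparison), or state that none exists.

Grace

Head-to-head results (5 voters total):
Grace vs Dave: Grace wins 4–1.
Grace vs Hank: Grace wins 3–2.
Dave vs Hank: Dave wins 3–2.
Grace beats each rival — Dave (4–1), Hank (3–2) — so Grace is the Condorcet winner.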